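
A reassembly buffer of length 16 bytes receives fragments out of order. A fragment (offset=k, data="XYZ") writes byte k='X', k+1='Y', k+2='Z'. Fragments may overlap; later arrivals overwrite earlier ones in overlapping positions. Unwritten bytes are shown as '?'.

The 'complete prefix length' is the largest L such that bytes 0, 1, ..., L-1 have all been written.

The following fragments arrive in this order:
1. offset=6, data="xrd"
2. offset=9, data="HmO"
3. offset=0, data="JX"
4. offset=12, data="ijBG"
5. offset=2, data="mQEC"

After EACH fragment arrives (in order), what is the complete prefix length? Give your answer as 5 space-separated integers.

Fragment 1: offset=6 data="xrd" -> buffer=??????xrd??????? -> prefix_len=0
Fragment 2: offset=9 data="HmO" -> buffer=??????xrdHmO???? -> prefix_len=0
Fragment 3: offset=0 data="JX" -> buffer=JX????xrdHmO???? -> prefix_len=2
Fragment 4: offset=12 data="ijBG" -> buffer=JX????xrdHmOijBG -> prefix_len=2
Fragment 5: offset=2 data="mQEC" -> buffer=JXmQECxrdHmOijBG -> prefix_len=16

Answer: 0 0 2 2 16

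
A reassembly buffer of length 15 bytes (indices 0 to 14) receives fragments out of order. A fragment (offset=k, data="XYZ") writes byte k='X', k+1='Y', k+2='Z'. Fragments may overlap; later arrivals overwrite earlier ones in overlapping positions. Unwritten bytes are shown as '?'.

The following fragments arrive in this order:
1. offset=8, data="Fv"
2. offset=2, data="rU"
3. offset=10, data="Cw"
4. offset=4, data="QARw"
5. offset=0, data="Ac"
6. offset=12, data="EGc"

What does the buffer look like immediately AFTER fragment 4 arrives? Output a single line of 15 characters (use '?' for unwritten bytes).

Fragment 1: offset=8 data="Fv" -> buffer=????????Fv?????
Fragment 2: offset=2 data="rU" -> buffer=??rU????Fv?????
Fragment 3: offset=10 data="Cw" -> buffer=??rU????FvCw???
Fragment 4: offset=4 data="QARw" -> buffer=??rUQARwFvCw???

Answer: ??rUQARwFvCw???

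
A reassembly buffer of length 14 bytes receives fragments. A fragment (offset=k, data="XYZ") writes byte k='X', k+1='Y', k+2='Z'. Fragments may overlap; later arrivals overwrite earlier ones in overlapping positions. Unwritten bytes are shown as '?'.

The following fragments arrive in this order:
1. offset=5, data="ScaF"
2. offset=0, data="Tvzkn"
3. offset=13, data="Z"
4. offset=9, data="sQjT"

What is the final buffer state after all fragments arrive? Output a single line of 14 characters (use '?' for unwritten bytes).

Answer: TvzknScaFsQjTZ

Derivation:
Fragment 1: offset=5 data="ScaF" -> buffer=?????ScaF?????
Fragment 2: offset=0 data="Tvzkn" -> buffer=TvzknScaF?????
Fragment 3: offset=13 data="Z" -> buffer=TvzknScaF????Z
Fragment 4: offset=9 data="sQjT" -> buffer=TvzknScaFsQjTZ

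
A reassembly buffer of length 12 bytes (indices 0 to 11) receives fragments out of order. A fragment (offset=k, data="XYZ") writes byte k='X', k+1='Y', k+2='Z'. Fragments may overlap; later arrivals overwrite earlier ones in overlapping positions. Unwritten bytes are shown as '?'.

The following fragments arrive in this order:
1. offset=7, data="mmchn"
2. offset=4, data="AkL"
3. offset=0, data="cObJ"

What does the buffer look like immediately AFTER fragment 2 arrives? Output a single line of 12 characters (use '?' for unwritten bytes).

Fragment 1: offset=7 data="mmchn" -> buffer=???????mmchn
Fragment 2: offset=4 data="AkL" -> buffer=????AkLmmchn

Answer: ????AkLmmchn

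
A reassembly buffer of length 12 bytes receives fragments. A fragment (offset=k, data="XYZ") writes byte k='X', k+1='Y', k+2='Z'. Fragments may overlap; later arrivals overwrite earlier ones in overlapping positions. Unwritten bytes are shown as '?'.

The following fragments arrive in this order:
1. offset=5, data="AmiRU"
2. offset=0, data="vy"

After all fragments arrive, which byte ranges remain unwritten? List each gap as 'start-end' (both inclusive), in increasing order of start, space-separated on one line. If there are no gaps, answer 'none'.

Fragment 1: offset=5 len=5
Fragment 2: offset=0 len=2
Gaps: 2-4 10-11

Answer: 2-4 10-11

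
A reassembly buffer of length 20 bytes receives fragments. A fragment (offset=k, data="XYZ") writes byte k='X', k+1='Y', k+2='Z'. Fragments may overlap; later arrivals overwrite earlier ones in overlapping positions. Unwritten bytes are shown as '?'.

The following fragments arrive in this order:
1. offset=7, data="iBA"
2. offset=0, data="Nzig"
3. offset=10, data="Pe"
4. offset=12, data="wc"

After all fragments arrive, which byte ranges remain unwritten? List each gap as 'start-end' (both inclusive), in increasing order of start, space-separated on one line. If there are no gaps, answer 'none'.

Fragment 1: offset=7 len=3
Fragment 2: offset=0 len=4
Fragment 3: offset=10 len=2
Fragment 4: offset=12 len=2
Gaps: 4-6 14-19

Answer: 4-6 14-19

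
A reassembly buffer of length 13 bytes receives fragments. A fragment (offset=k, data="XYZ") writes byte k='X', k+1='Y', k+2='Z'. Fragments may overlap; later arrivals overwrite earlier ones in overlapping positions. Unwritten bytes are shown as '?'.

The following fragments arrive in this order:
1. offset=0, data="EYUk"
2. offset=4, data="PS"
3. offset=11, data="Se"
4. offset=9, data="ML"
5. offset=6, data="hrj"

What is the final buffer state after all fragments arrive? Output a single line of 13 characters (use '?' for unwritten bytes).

Answer: EYUkPShrjMLSe

Derivation:
Fragment 1: offset=0 data="EYUk" -> buffer=EYUk?????????
Fragment 2: offset=4 data="PS" -> buffer=EYUkPS???????
Fragment 3: offset=11 data="Se" -> buffer=EYUkPS?????Se
Fragment 4: offset=9 data="ML" -> buffer=EYUkPS???MLSe
Fragment 5: offset=6 data="hrj" -> buffer=EYUkPShrjMLSe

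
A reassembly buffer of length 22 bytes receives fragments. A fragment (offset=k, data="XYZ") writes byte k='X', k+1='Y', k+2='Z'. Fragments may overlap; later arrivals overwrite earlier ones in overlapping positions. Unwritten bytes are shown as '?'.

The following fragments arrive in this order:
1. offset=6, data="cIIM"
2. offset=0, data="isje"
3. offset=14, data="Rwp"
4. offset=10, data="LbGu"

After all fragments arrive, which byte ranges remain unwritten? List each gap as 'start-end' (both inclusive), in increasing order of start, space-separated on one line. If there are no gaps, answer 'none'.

Answer: 4-5 17-21

Derivation:
Fragment 1: offset=6 len=4
Fragment 2: offset=0 len=4
Fragment 3: offset=14 len=3
Fragment 4: offset=10 len=4
Gaps: 4-5 17-21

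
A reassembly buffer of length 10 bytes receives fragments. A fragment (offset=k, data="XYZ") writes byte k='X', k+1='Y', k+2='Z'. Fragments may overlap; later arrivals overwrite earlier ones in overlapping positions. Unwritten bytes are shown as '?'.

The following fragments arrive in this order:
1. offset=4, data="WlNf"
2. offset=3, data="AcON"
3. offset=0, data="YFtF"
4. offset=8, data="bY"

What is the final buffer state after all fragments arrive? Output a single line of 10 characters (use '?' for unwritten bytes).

Answer: YFtFcONfbY

Derivation:
Fragment 1: offset=4 data="WlNf" -> buffer=????WlNf??
Fragment 2: offset=3 data="AcON" -> buffer=???AcONf??
Fragment 3: offset=0 data="YFtF" -> buffer=YFtFcONf??
Fragment 4: offset=8 data="bY" -> buffer=YFtFcONfbY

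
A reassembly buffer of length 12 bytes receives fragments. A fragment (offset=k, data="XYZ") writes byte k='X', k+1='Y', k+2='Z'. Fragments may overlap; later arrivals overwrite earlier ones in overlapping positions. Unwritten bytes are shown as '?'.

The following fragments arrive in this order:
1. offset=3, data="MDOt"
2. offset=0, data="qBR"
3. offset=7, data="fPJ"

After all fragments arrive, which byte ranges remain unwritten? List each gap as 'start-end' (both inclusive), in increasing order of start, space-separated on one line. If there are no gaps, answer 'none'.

Answer: 10-11

Derivation:
Fragment 1: offset=3 len=4
Fragment 2: offset=0 len=3
Fragment 3: offset=7 len=3
Gaps: 10-11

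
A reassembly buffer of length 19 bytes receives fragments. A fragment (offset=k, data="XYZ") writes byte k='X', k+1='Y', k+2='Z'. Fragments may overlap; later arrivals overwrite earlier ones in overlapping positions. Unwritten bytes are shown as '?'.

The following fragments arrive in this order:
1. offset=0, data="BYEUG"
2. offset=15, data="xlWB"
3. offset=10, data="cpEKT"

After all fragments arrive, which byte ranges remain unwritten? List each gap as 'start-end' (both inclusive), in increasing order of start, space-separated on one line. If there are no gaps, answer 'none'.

Fragment 1: offset=0 len=5
Fragment 2: offset=15 len=4
Fragment 3: offset=10 len=5
Gaps: 5-9

Answer: 5-9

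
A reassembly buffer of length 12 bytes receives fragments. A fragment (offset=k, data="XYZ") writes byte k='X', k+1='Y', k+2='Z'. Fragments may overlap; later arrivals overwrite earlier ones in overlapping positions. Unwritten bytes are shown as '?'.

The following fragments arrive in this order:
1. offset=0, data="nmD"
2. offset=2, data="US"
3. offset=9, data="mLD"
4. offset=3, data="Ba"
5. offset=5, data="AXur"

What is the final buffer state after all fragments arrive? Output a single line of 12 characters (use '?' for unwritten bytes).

Fragment 1: offset=0 data="nmD" -> buffer=nmD?????????
Fragment 2: offset=2 data="US" -> buffer=nmUS????????
Fragment 3: offset=9 data="mLD" -> buffer=nmUS?????mLD
Fragment 4: offset=3 data="Ba" -> buffer=nmUBa????mLD
Fragment 5: offset=5 data="AXur" -> buffer=nmUBaAXurmLD

Answer: nmUBaAXurmLD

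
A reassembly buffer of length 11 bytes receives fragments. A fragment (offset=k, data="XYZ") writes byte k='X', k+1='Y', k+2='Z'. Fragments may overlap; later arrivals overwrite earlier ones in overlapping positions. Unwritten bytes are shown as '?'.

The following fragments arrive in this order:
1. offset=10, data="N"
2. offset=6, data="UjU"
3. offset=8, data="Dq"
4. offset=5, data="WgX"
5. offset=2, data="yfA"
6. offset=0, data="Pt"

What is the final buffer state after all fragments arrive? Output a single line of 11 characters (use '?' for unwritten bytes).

Answer: PtyfAWgXDqN

Derivation:
Fragment 1: offset=10 data="N" -> buffer=??????????N
Fragment 2: offset=6 data="UjU" -> buffer=??????UjU?N
Fragment 3: offset=8 data="Dq" -> buffer=??????UjDqN
Fragment 4: offset=5 data="WgX" -> buffer=?????WgXDqN
Fragment 5: offset=2 data="yfA" -> buffer=??yfAWgXDqN
Fragment 6: offset=0 data="Pt" -> buffer=PtyfAWgXDqN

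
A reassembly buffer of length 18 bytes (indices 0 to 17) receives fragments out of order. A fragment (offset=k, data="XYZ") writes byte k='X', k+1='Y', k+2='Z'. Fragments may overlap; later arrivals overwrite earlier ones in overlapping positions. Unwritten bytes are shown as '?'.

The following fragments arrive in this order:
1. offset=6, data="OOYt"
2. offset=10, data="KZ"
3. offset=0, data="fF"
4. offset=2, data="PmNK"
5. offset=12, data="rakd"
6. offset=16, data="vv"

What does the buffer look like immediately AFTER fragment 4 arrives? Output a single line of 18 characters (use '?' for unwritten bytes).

Answer: fFPmNKOOYtKZ??????

Derivation:
Fragment 1: offset=6 data="OOYt" -> buffer=??????OOYt????????
Fragment 2: offset=10 data="KZ" -> buffer=??????OOYtKZ??????
Fragment 3: offset=0 data="fF" -> buffer=fF????OOYtKZ??????
Fragment 4: offset=2 data="PmNK" -> buffer=fFPmNKOOYtKZ??????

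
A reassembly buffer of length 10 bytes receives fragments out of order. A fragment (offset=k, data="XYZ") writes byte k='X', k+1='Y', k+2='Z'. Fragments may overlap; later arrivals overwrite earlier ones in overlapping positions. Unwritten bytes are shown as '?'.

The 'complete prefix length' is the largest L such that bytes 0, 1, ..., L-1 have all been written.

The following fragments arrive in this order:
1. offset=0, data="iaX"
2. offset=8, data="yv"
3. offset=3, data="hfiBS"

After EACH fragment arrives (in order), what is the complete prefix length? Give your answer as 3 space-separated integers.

Fragment 1: offset=0 data="iaX" -> buffer=iaX??????? -> prefix_len=3
Fragment 2: offset=8 data="yv" -> buffer=iaX?????yv -> prefix_len=3
Fragment 3: offset=3 data="hfiBS" -> buffer=iaXhfiBSyv -> prefix_len=10

Answer: 3 3 10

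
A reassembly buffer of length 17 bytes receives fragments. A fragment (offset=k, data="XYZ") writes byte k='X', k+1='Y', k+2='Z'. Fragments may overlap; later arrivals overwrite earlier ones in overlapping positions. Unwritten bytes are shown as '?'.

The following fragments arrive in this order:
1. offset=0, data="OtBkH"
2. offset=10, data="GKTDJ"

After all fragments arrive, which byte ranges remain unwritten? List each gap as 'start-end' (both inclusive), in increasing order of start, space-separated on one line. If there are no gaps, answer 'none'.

Answer: 5-9 15-16

Derivation:
Fragment 1: offset=0 len=5
Fragment 2: offset=10 len=5
Gaps: 5-9 15-16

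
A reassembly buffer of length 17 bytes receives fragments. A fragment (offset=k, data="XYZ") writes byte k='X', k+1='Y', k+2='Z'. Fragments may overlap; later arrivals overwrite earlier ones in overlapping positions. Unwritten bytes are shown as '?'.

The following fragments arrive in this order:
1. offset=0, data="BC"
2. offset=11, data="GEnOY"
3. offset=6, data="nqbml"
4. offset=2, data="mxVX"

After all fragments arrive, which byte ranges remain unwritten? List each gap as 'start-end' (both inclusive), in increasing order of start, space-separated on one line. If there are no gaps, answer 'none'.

Fragment 1: offset=0 len=2
Fragment 2: offset=11 len=5
Fragment 3: offset=6 len=5
Fragment 4: offset=2 len=4
Gaps: 16-16

Answer: 16-16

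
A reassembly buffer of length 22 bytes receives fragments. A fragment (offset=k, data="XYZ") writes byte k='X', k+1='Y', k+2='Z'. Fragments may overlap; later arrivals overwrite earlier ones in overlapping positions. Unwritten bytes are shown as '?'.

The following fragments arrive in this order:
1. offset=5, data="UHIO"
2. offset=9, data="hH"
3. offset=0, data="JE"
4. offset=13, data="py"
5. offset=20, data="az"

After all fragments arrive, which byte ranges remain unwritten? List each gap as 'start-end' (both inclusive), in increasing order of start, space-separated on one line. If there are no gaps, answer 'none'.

Fragment 1: offset=5 len=4
Fragment 2: offset=9 len=2
Fragment 3: offset=0 len=2
Fragment 4: offset=13 len=2
Fragment 5: offset=20 len=2
Gaps: 2-4 11-12 15-19

Answer: 2-4 11-12 15-19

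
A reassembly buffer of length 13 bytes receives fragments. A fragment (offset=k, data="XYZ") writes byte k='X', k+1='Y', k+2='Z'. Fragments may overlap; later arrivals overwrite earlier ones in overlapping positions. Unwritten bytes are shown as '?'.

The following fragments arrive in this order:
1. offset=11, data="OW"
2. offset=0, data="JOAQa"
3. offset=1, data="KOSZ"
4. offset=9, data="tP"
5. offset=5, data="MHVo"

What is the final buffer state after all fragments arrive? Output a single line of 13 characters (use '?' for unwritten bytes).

Fragment 1: offset=11 data="OW" -> buffer=???????????OW
Fragment 2: offset=0 data="JOAQa" -> buffer=JOAQa??????OW
Fragment 3: offset=1 data="KOSZ" -> buffer=JKOSZ??????OW
Fragment 4: offset=9 data="tP" -> buffer=JKOSZ????tPOW
Fragment 5: offset=5 data="MHVo" -> buffer=JKOSZMHVotPOW

Answer: JKOSZMHVotPOW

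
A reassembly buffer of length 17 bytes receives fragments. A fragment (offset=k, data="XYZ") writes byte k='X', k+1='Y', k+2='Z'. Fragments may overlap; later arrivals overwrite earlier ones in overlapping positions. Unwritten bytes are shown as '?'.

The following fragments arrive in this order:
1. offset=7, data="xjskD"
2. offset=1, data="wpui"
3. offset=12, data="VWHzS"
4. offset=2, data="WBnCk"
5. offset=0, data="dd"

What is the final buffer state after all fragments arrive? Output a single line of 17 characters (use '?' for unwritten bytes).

Fragment 1: offset=7 data="xjskD" -> buffer=???????xjskD?????
Fragment 2: offset=1 data="wpui" -> buffer=?wpui??xjskD?????
Fragment 3: offset=12 data="VWHzS" -> buffer=?wpui??xjskDVWHzS
Fragment 4: offset=2 data="WBnCk" -> buffer=?wWBnCkxjskDVWHzS
Fragment 5: offset=0 data="dd" -> buffer=ddWBnCkxjskDVWHzS

Answer: ddWBnCkxjskDVWHzS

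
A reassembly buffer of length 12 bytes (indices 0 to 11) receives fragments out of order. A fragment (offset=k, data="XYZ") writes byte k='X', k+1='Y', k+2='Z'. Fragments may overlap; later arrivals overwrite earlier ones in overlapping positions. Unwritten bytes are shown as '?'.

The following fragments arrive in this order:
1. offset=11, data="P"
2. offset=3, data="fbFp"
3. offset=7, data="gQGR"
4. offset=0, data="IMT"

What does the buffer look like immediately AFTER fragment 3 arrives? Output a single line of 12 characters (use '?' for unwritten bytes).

Fragment 1: offset=11 data="P" -> buffer=???????????P
Fragment 2: offset=3 data="fbFp" -> buffer=???fbFp????P
Fragment 3: offset=7 data="gQGR" -> buffer=???fbFpgQGRP

Answer: ???fbFpgQGRP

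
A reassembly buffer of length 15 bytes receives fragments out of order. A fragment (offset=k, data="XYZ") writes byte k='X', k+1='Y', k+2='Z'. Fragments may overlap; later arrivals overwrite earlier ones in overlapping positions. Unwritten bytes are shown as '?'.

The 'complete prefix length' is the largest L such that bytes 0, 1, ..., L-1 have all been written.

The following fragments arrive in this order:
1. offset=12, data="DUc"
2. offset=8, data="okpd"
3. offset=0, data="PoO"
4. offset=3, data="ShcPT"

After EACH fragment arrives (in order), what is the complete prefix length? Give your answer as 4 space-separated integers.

Fragment 1: offset=12 data="DUc" -> buffer=????????????DUc -> prefix_len=0
Fragment 2: offset=8 data="okpd" -> buffer=????????okpdDUc -> prefix_len=0
Fragment 3: offset=0 data="PoO" -> buffer=PoO?????okpdDUc -> prefix_len=3
Fragment 4: offset=3 data="ShcPT" -> buffer=PoOShcPTokpdDUc -> prefix_len=15

Answer: 0 0 3 15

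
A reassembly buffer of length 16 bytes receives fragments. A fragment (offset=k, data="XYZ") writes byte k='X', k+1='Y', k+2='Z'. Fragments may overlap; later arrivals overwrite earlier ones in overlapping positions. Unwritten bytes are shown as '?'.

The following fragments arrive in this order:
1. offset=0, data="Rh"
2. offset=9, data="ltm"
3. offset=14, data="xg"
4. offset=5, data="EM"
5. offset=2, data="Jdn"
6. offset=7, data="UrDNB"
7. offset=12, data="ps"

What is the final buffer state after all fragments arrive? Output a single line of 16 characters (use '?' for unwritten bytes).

Answer: RhJdnEMUrDNBpsxg

Derivation:
Fragment 1: offset=0 data="Rh" -> buffer=Rh??????????????
Fragment 2: offset=9 data="ltm" -> buffer=Rh???????ltm????
Fragment 3: offset=14 data="xg" -> buffer=Rh???????ltm??xg
Fragment 4: offset=5 data="EM" -> buffer=Rh???EM??ltm??xg
Fragment 5: offset=2 data="Jdn" -> buffer=RhJdnEM??ltm??xg
Fragment 6: offset=7 data="UrDNB" -> buffer=RhJdnEMUrDNB??xg
Fragment 7: offset=12 data="ps" -> buffer=RhJdnEMUrDNBpsxg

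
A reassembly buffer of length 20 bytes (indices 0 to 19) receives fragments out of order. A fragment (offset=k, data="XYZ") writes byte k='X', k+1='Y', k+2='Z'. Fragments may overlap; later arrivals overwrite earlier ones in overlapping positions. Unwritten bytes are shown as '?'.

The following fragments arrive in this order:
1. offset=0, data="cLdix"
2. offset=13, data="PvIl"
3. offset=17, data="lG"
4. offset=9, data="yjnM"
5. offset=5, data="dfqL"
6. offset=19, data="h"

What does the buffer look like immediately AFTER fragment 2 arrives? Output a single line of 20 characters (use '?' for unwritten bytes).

Fragment 1: offset=0 data="cLdix" -> buffer=cLdix???????????????
Fragment 2: offset=13 data="PvIl" -> buffer=cLdix????????PvIl???

Answer: cLdix????????PvIl???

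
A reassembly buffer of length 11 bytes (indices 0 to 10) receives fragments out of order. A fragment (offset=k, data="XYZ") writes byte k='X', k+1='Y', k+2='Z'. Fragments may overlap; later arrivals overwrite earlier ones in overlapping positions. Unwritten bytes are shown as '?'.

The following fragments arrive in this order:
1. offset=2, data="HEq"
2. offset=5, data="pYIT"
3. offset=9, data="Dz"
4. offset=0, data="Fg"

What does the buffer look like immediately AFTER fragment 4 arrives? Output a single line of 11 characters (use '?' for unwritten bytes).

Answer: FgHEqpYITDz

Derivation:
Fragment 1: offset=2 data="HEq" -> buffer=??HEq??????
Fragment 2: offset=5 data="pYIT" -> buffer=??HEqpYIT??
Fragment 3: offset=9 data="Dz" -> buffer=??HEqpYITDz
Fragment 4: offset=0 data="Fg" -> buffer=FgHEqpYITDz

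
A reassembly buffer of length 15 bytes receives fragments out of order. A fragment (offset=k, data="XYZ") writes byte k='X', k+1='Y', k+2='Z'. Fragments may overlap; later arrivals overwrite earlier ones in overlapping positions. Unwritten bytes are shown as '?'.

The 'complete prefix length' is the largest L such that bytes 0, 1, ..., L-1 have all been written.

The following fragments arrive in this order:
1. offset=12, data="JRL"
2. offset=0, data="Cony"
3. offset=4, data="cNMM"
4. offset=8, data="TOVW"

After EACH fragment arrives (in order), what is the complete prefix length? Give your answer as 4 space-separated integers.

Fragment 1: offset=12 data="JRL" -> buffer=????????????JRL -> prefix_len=0
Fragment 2: offset=0 data="Cony" -> buffer=Cony????????JRL -> prefix_len=4
Fragment 3: offset=4 data="cNMM" -> buffer=ConycNMM????JRL -> prefix_len=8
Fragment 4: offset=8 data="TOVW" -> buffer=ConycNMMTOVWJRL -> prefix_len=15

Answer: 0 4 8 15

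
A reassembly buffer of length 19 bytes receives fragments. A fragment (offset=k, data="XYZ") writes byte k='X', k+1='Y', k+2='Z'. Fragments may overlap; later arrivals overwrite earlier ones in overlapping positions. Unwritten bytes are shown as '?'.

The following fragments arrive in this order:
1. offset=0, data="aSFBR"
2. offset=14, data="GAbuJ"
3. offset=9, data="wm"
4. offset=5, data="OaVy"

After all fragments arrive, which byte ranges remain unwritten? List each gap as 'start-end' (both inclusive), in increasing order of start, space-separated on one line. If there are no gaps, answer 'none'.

Fragment 1: offset=0 len=5
Fragment 2: offset=14 len=5
Fragment 3: offset=9 len=2
Fragment 4: offset=5 len=4
Gaps: 11-13

Answer: 11-13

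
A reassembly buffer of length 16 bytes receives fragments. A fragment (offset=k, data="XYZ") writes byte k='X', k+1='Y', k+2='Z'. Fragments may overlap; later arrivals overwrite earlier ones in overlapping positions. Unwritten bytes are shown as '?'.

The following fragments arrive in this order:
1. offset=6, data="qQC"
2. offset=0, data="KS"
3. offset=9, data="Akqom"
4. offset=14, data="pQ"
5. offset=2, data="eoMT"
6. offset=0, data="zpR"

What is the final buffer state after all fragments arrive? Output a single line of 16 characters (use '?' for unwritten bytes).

Answer: zpRoMTqQCAkqompQ

Derivation:
Fragment 1: offset=6 data="qQC" -> buffer=??????qQC???????
Fragment 2: offset=0 data="KS" -> buffer=KS????qQC???????
Fragment 3: offset=9 data="Akqom" -> buffer=KS????qQCAkqom??
Fragment 4: offset=14 data="pQ" -> buffer=KS????qQCAkqompQ
Fragment 5: offset=2 data="eoMT" -> buffer=KSeoMTqQCAkqompQ
Fragment 6: offset=0 data="zpR" -> buffer=zpRoMTqQCAkqompQ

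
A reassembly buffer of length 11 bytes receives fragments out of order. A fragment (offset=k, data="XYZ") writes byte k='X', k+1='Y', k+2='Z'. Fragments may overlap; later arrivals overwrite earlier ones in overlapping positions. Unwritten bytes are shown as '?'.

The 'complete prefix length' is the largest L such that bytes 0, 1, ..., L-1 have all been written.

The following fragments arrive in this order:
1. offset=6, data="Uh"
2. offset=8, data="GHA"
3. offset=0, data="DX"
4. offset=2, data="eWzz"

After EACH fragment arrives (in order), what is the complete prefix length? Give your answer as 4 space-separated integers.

Answer: 0 0 2 11

Derivation:
Fragment 1: offset=6 data="Uh" -> buffer=??????Uh??? -> prefix_len=0
Fragment 2: offset=8 data="GHA" -> buffer=??????UhGHA -> prefix_len=0
Fragment 3: offset=0 data="DX" -> buffer=DX????UhGHA -> prefix_len=2
Fragment 4: offset=2 data="eWzz" -> buffer=DXeWzzUhGHA -> prefix_len=11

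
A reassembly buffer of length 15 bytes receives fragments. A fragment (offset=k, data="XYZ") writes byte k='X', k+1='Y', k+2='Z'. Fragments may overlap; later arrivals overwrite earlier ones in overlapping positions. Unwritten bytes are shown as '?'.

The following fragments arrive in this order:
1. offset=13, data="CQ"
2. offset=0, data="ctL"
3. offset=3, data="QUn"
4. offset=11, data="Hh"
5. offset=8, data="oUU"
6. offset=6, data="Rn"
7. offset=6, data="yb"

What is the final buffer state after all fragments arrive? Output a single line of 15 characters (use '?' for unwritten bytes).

Fragment 1: offset=13 data="CQ" -> buffer=?????????????CQ
Fragment 2: offset=0 data="ctL" -> buffer=ctL??????????CQ
Fragment 3: offset=3 data="QUn" -> buffer=ctLQUn???????CQ
Fragment 4: offset=11 data="Hh" -> buffer=ctLQUn?????HhCQ
Fragment 5: offset=8 data="oUU" -> buffer=ctLQUn??oUUHhCQ
Fragment 6: offset=6 data="Rn" -> buffer=ctLQUnRnoUUHhCQ
Fragment 7: offset=6 data="yb" -> buffer=ctLQUnyboUUHhCQ

Answer: ctLQUnyboUUHhCQ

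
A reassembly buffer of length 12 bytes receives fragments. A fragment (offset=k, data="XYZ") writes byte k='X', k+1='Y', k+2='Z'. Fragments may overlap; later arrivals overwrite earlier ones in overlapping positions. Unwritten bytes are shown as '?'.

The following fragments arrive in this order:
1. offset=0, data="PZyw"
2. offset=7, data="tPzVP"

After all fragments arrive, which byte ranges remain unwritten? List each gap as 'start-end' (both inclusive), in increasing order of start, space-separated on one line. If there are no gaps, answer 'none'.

Answer: 4-6

Derivation:
Fragment 1: offset=0 len=4
Fragment 2: offset=7 len=5
Gaps: 4-6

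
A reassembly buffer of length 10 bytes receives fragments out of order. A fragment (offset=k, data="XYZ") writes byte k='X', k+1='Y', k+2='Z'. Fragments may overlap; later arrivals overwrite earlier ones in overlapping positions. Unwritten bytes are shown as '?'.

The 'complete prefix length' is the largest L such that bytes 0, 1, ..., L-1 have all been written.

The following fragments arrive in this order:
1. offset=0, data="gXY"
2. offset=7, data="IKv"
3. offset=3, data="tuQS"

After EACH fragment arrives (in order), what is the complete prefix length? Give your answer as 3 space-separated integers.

Fragment 1: offset=0 data="gXY" -> buffer=gXY??????? -> prefix_len=3
Fragment 2: offset=7 data="IKv" -> buffer=gXY????IKv -> prefix_len=3
Fragment 3: offset=3 data="tuQS" -> buffer=gXYtuQSIKv -> prefix_len=10

Answer: 3 3 10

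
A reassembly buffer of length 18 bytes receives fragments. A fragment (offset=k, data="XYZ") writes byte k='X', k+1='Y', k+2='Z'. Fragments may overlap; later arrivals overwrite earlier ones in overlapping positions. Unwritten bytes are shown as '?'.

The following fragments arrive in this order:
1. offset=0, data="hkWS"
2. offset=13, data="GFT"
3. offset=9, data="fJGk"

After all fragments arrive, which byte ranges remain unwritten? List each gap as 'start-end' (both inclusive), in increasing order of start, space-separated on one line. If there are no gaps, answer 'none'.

Answer: 4-8 16-17

Derivation:
Fragment 1: offset=0 len=4
Fragment 2: offset=13 len=3
Fragment 3: offset=9 len=4
Gaps: 4-8 16-17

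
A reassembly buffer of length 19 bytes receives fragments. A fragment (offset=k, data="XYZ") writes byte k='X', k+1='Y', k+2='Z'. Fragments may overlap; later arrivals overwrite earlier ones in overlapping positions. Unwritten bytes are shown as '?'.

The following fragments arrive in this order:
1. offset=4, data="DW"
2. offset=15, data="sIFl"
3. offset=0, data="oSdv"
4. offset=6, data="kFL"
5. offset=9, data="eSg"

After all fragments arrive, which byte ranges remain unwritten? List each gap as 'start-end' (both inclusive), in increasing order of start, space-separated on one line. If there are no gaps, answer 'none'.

Fragment 1: offset=4 len=2
Fragment 2: offset=15 len=4
Fragment 3: offset=0 len=4
Fragment 4: offset=6 len=3
Fragment 5: offset=9 len=3
Gaps: 12-14

Answer: 12-14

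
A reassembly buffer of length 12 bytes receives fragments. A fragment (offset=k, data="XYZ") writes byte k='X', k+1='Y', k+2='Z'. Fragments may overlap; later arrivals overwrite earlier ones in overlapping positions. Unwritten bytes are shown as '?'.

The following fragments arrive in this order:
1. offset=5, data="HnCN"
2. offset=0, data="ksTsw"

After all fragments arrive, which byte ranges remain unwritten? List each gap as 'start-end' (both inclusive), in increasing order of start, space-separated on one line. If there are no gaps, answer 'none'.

Answer: 9-11

Derivation:
Fragment 1: offset=5 len=4
Fragment 2: offset=0 len=5
Gaps: 9-11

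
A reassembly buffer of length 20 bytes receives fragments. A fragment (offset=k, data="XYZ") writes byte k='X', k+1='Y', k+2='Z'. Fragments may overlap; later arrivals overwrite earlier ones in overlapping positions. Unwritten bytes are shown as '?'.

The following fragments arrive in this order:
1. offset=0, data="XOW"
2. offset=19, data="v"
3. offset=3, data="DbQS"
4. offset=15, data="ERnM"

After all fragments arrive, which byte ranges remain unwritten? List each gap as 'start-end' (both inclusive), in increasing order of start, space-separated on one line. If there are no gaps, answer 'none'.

Fragment 1: offset=0 len=3
Fragment 2: offset=19 len=1
Fragment 3: offset=3 len=4
Fragment 4: offset=15 len=4
Gaps: 7-14

Answer: 7-14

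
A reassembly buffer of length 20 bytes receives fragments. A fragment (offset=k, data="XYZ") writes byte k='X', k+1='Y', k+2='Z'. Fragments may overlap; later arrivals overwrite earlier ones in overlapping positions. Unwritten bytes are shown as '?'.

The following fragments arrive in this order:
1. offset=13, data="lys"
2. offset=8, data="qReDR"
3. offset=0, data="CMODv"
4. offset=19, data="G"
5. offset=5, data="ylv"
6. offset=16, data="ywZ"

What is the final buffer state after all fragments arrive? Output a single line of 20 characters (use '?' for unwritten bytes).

Answer: CMODvylvqReDRlysywZG

Derivation:
Fragment 1: offset=13 data="lys" -> buffer=?????????????lys????
Fragment 2: offset=8 data="qReDR" -> buffer=????????qReDRlys????
Fragment 3: offset=0 data="CMODv" -> buffer=CMODv???qReDRlys????
Fragment 4: offset=19 data="G" -> buffer=CMODv???qReDRlys???G
Fragment 5: offset=5 data="ylv" -> buffer=CMODvylvqReDRlys???G
Fragment 6: offset=16 data="ywZ" -> buffer=CMODvylvqReDRlysywZG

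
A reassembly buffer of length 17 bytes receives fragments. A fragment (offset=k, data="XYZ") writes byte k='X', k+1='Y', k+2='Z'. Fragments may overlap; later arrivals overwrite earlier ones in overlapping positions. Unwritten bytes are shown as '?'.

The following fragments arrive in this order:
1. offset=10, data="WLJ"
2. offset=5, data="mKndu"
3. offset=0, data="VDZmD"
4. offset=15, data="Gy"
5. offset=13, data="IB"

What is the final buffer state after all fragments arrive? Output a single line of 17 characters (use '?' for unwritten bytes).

Answer: VDZmDmKnduWLJIBGy

Derivation:
Fragment 1: offset=10 data="WLJ" -> buffer=??????????WLJ????
Fragment 2: offset=5 data="mKndu" -> buffer=?????mKnduWLJ????
Fragment 3: offset=0 data="VDZmD" -> buffer=VDZmDmKnduWLJ????
Fragment 4: offset=15 data="Gy" -> buffer=VDZmDmKnduWLJ??Gy
Fragment 5: offset=13 data="IB" -> buffer=VDZmDmKnduWLJIBGy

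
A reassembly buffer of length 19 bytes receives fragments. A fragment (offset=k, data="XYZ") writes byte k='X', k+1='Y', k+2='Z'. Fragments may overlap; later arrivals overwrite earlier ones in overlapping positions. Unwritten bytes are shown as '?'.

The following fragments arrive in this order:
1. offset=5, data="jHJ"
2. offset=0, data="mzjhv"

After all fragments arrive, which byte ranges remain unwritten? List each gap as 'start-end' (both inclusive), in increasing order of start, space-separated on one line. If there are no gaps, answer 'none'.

Fragment 1: offset=5 len=3
Fragment 2: offset=0 len=5
Gaps: 8-18

Answer: 8-18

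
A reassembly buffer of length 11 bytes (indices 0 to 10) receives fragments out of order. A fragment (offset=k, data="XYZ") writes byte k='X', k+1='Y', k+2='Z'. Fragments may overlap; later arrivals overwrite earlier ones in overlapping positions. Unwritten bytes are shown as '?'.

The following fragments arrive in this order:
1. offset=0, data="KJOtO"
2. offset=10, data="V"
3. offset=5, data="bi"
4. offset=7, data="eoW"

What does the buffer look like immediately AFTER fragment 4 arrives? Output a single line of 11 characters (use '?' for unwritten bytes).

Fragment 1: offset=0 data="KJOtO" -> buffer=KJOtO??????
Fragment 2: offset=10 data="V" -> buffer=KJOtO?????V
Fragment 3: offset=5 data="bi" -> buffer=KJOtObi???V
Fragment 4: offset=7 data="eoW" -> buffer=KJOtObieoWV

Answer: KJOtObieoWV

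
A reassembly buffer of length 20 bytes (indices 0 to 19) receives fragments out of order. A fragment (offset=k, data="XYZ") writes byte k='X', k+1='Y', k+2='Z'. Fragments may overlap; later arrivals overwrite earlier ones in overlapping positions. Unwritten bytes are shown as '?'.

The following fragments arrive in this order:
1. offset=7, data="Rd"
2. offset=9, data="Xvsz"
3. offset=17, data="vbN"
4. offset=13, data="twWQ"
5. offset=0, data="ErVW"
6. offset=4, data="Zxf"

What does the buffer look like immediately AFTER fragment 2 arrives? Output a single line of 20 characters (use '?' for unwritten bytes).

Answer: ???????RdXvsz???????

Derivation:
Fragment 1: offset=7 data="Rd" -> buffer=???????Rd???????????
Fragment 2: offset=9 data="Xvsz" -> buffer=???????RdXvsz???????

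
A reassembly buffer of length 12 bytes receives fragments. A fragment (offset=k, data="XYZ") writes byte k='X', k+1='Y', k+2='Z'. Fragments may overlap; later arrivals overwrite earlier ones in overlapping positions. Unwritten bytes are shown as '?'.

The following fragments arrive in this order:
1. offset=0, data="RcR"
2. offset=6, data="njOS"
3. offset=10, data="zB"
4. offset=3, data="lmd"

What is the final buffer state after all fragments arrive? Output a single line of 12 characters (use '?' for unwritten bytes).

Answer: RcRlmdnjOSzB

Derivation:
Fragment 1: offset=0 data="RcR" -> buffer=RcR?????????
Fragment 2: offset=6 data="njOS" -> buffer=RcR???njOS??
Fragment 3: offset=10 data="zB" -> buffer=RcR???njOSzB
Fragment 4: offset=3 data="lmd" -> buffer=RcRlmdnjOSzB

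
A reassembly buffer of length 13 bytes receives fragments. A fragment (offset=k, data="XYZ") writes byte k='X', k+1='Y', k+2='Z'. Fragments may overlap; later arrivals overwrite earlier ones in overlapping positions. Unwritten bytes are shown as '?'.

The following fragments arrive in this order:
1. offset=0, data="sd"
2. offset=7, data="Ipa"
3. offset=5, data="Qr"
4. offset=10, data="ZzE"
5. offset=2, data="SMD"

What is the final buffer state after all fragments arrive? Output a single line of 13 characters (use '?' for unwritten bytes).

Fragment 1: offset=0 data="sd" -> buffer=sd???????????
Fragment 2: offset=7 data="Ipa" -> buffer=sd?????Ipa???
Fragment 3: offset=5 data="Qr" -> buffer=sd???QrIpa???
Fragment 4: offset=10 data="ZzE" -> buffer=sd???QrIpaZzE
Fragment 5: offset=2 data="SMD" -> buffer=sdSMDQrIpaZzE

Answer: sdSMDQrIpaZzE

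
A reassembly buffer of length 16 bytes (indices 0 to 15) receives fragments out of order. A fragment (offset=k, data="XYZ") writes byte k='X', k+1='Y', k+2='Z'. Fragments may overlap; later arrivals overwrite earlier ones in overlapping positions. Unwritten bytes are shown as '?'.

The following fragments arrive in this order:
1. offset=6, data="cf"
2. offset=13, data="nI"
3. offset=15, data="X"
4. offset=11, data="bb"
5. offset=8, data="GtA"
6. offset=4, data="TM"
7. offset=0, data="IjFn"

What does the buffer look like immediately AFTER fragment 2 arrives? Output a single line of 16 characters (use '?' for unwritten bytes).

Answer: ??????cf?????nI?

Derivation:
Fragment 1: offset=6 data="cf" -> buffer=??????cf????????
Fragment 2: offset=13 data="nI" -> buffer=??????cf?????nI?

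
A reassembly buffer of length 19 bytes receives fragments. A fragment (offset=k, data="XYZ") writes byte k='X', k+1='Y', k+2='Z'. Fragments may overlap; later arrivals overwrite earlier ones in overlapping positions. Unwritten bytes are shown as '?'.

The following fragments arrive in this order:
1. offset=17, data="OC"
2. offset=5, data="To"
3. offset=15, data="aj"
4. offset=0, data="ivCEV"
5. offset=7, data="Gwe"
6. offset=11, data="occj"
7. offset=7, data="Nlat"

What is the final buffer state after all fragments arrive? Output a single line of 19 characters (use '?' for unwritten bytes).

Answer: ivCEVToNlatoccjajOC

Derivation:
Fragment 1: offset=17 data="OC" -> buffer=?????????????????OC
Fragment 2: offset=5 data="To" -> buffer=?????To??????????OC
Fragment 3: offset=15 data="aj" -> buffer=?????To????????ajOC
Fragment 4: offset=0 data="ivCEV" -> buffer=ivCEVTo????????ajOC
Fragment 5: offset=7 data="Gwe" -> buffer=ivCEVToGwe?????ajOC
Fragment 6: offset=11 data="occj" -> buffer=ivCEVToGwe?occjajOC
Fragment 7: offset=7 data="Nlat" -> buffer=ivCEVToNlatoccjajOC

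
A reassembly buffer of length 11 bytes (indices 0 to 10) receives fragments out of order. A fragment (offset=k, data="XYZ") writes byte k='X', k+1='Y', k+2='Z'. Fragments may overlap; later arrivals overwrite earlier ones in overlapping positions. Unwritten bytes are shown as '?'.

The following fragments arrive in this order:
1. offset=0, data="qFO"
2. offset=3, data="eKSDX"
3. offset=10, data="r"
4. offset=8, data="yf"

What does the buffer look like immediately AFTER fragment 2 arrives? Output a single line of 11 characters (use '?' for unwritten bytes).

Fragment 1: offset=0 data="qFO" -> buffer=qFO????????
Fragment 2: offset=3 data="eKSDX" -> buffer=qFOeKSDX???

Answer: qFOeKSDX???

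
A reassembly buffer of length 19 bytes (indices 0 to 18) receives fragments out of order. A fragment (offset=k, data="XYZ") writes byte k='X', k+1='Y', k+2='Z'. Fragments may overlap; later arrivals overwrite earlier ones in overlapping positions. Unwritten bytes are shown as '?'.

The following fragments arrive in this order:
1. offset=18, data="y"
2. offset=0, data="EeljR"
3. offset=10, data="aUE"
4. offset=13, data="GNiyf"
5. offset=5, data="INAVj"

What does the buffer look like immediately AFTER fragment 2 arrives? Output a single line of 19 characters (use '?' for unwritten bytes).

Fragment 1: offset=18 data="y" -> buffer=??????????????????y
Fragment 2: offset=0 data="EeljR" -> buffer=EeljR?????????????y

Answer: EeljR?????????????y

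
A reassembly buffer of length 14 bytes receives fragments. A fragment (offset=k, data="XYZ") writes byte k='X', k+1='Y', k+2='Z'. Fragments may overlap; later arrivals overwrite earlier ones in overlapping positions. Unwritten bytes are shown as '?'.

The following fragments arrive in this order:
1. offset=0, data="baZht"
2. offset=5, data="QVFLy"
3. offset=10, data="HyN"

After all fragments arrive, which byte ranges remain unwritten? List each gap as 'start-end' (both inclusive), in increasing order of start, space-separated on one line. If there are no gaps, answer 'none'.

Answer: 13-13

Derivation:
Fragment 1: offset=0 len=5
Fragment 2: offset=5 len=5
Fragment 3: offset=10 len=3
Gaps: 13-13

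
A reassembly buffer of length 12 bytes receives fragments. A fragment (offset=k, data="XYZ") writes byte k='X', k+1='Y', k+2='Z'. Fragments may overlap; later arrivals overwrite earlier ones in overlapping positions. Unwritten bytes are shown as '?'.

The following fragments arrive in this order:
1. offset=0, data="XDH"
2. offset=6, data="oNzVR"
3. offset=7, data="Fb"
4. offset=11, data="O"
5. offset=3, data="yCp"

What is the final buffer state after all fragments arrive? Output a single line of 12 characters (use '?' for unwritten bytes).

Answer: XDHyCpoFbVRO

Derivation:
Fragment 1: offset=0 data="XDH" -> buffer=XDH?????????
Fragment 2: offset=6 data="oNzVR" -> buffer=XDH???oNzVR?
Fragment 3: offset=7 data="Fb" -> buffer=XDH???oFbVR?
Fragment 4: offset=11 data="O" -> buffer=XDH???oFbVRO
Fragment 5: offset=3 data="yCp" -> buffer=XDHyCpoFbVRO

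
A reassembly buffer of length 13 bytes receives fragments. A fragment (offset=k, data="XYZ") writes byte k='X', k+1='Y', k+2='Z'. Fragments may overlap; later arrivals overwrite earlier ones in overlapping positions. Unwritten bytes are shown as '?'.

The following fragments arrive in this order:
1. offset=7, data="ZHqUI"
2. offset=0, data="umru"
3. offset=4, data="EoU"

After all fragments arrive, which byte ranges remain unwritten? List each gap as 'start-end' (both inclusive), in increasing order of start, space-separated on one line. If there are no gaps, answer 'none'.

Answer: 12-12

Derivation:
Fragment 1: offset=7 len=5
Fragment 2: offset=0 len=4
Fragment 3: offset=4 len=3
Gaps: 12-12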